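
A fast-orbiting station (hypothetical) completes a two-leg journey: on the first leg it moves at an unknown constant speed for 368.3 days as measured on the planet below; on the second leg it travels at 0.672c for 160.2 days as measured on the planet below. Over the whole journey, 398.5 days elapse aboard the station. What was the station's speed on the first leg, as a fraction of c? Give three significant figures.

β = 0.650

Leg 1: speed unknown; τ_1 = 368.3/γ_1.
Leg 2: γ = 1/√(1 − 0.672²) = 1/√0.5484 = 1.350; τ_2 = 160.2/1.350 = 118.6 days.
Total proper time: τ_1 + 118.6 = 398.5, so τ_1 = 398.5 − 118.6 = 279.9 days.
γ_1 = 368.3/279.9 = 1.316; β = √(1 − 1/γ²) = √0.4226.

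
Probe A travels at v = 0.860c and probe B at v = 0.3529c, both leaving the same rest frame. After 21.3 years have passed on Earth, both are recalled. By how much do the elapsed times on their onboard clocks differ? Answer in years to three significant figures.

A: γ = 1/√(1 − 0.860²) = 1/√0.2604 = 1.960; τ_A = 21.3/1.960 = 10.87 years.
B: γ = 1/√(1 − 0.3529²) = 1/√0.8755 = 1.069; τ_B = 21.3/1.069 = 19.93 years.

|τ_A − τ_B| = 9.06 years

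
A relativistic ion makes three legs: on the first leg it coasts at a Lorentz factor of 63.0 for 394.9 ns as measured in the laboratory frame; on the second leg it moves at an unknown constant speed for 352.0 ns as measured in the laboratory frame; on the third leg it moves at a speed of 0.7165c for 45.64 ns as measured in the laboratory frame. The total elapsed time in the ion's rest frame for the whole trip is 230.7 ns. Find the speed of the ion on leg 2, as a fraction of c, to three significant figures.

β = 0.837

Leg 1: γ = 63.0; τ_1 = 394.9/63.00 = 6.268 ns.
Leg 2: speed unknown; τ_2 = 352.0/γ_2.
Leg 3: γ = 1/√(1 − 0.7165²) = 1/√0.4866 = 1.434; τ_3 = 45.64/1.434 = 31.84 ns.
Total proper time: 6.268 + τ_2 + 31.84 = 230.7, so τ_2 = 230.7 − 38.11 = 192.6 ns.
γ_2 = 352.0/192.6 = 1.828; β = √(1 − 1/γ²) = √0.7006.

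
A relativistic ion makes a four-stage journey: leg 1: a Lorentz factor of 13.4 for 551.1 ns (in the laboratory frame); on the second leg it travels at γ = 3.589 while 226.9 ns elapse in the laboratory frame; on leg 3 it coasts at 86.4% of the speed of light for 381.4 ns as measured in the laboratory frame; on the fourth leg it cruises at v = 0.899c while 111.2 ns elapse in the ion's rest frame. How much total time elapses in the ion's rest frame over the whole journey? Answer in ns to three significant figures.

τ = 408 ns

Leg 1: γ = 13.4; τ_1 = 551.1/13.40 = 41.13 ns.
Leg 2: γ = 3.589; τ_2 = 226.9/3.589 = 63.22 ns.
Leg 3: β = 0.864; γ = 1/√(1 − 0.864²) = 1/√0.2535 = 1.986; τ_3 = 381.4/1.986 = 192.0 ns.
Leg 4: 111.2 ns is already measured in the ion's rest frame.
Total: 41.13 + 63.22 + 192.0 + 111.2 ns.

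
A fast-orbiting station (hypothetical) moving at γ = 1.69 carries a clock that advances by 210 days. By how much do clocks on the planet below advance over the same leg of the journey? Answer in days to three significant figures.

Δt = 355 days

γ = 1.69
The interval measured aboard the station is the proper time (both events occur at the same place in that frame); the lab-frame interval is Δt = γτ = 1.690 × 210 days.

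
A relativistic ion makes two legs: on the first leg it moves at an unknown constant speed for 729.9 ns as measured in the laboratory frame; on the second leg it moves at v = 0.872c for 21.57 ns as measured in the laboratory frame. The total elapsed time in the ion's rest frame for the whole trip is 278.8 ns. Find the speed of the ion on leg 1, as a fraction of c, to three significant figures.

Leg 1: speed unknown; τ_1 = 729.9/γ_1.
Leg 2: γ = 1/√(1 − 0.872²) = 1/√0.2396 = 2.043; τ_2 = 21.57/2.043 = 10.56 ns.
Total proper time: τ_1 + 10.56 = 278.8, so τ_1 = 278.8 − 10.56 = 268.2 ns.
γ_1 = 729.9/268.2 = 2.721; β = √(1 − 1/γ²) = √0.8649.

β = 0.930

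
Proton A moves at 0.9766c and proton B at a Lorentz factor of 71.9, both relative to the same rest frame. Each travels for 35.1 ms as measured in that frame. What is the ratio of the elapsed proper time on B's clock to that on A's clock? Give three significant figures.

τ_B/τ_A = 0.0647

A: γ = 1/√(1 − 0.9766²) = 1/√0.04625 = 4.650. B: γ = 71.9.
τ_A/τ_B = γ_B/γ_A = 71.90/4.650 = 15.46, so τ_B/τ_A = 0.06467.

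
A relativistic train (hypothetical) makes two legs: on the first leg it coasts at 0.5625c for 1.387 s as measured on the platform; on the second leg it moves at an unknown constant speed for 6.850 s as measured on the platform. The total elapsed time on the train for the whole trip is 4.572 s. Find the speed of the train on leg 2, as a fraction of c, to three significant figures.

Leg 1: γ = 1/√(1 − 0.5625²) = 1/√0.6836 = 1.209; τ_1 = 1.387/1.209 = 1.147 s.
Leg 2: speed unknown; τ_2 = 6.850/γ_2.
Total proper time: 1.147 + τ_2 = 4.572, so τ_2 = 4.572 − 1.147 = 3.425 s.
γ_2 = 6.850/3.425 = 2.000; β = √(1 − 1/γ²) = √0.7500.

β = 0.866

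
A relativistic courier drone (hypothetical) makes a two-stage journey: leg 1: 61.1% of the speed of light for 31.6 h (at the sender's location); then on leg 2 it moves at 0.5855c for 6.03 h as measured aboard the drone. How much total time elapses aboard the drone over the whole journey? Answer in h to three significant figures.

Leg 1: β = 0.611; γ = 1/√(1 − 0.611²) = 1/√0.6267 = 1.263; τ_1 = 31.6/1.263 = 25.02 h.
Leg 2: 6.03 h is already measured aboard the drone.
Total: 25.02 + 6.030 h.

τ = 31.0 h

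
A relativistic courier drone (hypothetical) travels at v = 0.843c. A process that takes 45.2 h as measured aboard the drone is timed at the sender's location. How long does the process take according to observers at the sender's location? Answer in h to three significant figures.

γ = 1/√(1 − 0.843²) = 1/√0.2894 = 1.859
The interval measured aboard the drone is the proper time (both events occur at the same place in that frame); the lab-frame interval is Δt = γτ = 1.859 × 45.2 h.

Δt = 84.0 h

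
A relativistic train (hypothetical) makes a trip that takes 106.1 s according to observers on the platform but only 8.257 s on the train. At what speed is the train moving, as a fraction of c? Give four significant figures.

The proper time is measured on the train (both events occur at the train's location); Δt is measured on the platform. γ = Δt/τ = 106.1/8.257 = 12.85.
β = √(1 − 1/γ²) = √(1 − 0.006056) = √0.9939

v = 0.9970c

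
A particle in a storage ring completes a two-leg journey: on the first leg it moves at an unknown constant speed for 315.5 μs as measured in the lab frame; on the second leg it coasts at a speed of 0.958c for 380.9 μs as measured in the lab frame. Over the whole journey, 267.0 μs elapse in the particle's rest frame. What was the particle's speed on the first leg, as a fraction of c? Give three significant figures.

β = 0.866

Leg 1: speed unknown; τ_1 = 315.5/γ_1.
Leg 2: γ = 1/√(1 − 0.958²) = 1/√0.08224 = 3.487; τ_2 = 380.9/3.487 = 109.2 μs.
Total proper time: τ_1 + 109.2 = 267.0, so τ_1 = 267.0 − 109.2 = 157.8 μs.
γ_1 = 315.5/157.8 = 2.000; β = √(1 − 1/γ²) = √0.7499.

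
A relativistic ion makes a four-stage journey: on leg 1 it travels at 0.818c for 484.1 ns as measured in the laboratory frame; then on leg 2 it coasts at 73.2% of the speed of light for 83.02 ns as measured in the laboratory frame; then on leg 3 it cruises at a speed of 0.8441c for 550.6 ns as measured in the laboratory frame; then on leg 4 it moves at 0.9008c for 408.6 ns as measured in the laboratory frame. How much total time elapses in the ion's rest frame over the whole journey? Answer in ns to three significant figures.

Leg 1: γ = 1/√(1 − 0.818²) = 1/√0.3309 = 1.738; τ_1 = 484.1/1.738 = 278.5 ns.
Leg 2: β = 0.732; γ = 1/√(1 − 0.732²) = 1/√0.4642 = 1.468; τ_2 = 83.02/1.468 = 56.56 ns.
Leg 3: γ = 1/√(1 − 0.8441²) = 1/√0.2875 = 1.865; τ_3 = 550.6/1.865 = 295.2 ns.
Leg 4: γ = 1/√(1 − 0.9008²) = 1/√0.1886 = 2.303; τ_4 = 408.6/2.303 = 177.4 ns.
Total: 278.5 + 56.56 + 295.2 + 177.4 ns.

τ = 808 ns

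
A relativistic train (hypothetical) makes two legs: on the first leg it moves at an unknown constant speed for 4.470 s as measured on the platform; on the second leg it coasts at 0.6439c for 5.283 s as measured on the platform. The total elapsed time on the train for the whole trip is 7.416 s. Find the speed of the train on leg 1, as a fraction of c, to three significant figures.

β = 0.656

Leg 1: speed unknown; τ_1 = 4.470/γ_1.
Leg 2: γ = 1/√(1 − 0.6439²) = 1/√0.5854 = 1.307; τ_2 = 5.283/1.307 = 4.042 s.
Total proper time: τ_1 + 4.042 = 7.416, so τ_1 = 7.416 − 4.042 = 3.374 s.
γ_1 = 4.470/3.374 = 1.325; β = √(1 − 1/γ²) = √0.4303.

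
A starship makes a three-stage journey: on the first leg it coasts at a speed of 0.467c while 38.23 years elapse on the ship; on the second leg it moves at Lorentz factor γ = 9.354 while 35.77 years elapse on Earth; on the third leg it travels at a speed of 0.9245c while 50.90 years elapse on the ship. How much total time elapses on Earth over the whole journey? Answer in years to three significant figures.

Leg 1: γ = 1/√(1 − 0.467²) = 1/√0.7819 = 1.131; Δt_1 = 1.131 × 38.23 = 43.23 years.
Leg 2: 35.77 years is already measured on Earth.
Leg 3: γ = 1/√(1 − 0.9245²) = 1/√0.1453 = 2.623; Δt_3 = 2.623 × 50.90 = 133.5 years.
Total: 43.23 + 35.77 + 133.5 years.

Δt = 213 years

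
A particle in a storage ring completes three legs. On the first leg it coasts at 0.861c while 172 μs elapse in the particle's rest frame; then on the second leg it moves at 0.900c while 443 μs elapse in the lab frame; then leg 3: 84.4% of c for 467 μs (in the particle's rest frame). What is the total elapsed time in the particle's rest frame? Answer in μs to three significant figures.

Leg 1: 172 μs is already measured in the particle's rest frame.
Leg 2: γ = 1/√(1 − 0.900²) = 1/√0.1900 = 2.294; τ_2 = 443/2.294 = 193.1 μs.
Leg 3: 467 μs is already measured in the particle's rest frame.
Total: 172.0 + 193.1 + 467.0 μs.

τ = 832 μs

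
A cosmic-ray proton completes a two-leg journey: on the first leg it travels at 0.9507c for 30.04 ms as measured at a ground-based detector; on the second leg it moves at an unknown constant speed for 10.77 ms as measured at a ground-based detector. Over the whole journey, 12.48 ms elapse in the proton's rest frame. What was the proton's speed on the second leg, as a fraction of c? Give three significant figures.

β = 0.956

Leg 1: γ = 1/√(1 − 0.9507²) = 1/√0.09617 = 3.225; τ_1 = 30.04/3.225 = 9.316 ms.
Leg 2: speed unknown; τ_2 = 10.77/γ_2.
Total proper time: 9.316 + τ_2 = 12.48, so τ_2 = 12.48 − 9.316 = 3.164 ms.
γ_2 = 10.77/3.164 = 3.404; β = √(1 − 1/γ²) = √0.9137.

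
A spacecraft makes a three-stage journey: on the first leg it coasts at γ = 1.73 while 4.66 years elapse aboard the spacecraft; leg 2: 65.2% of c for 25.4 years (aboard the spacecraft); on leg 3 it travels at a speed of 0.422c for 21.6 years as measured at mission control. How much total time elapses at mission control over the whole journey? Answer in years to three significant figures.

Leg 1: γ = 1.73; Δt_1 = 1.730 × 4.66 = 8.062 years.
Leg 2: β = 0.652; γ = 1/√(1 − 0.652²) = 1/√0.5749 = 1.319; Δt_2 = 1.319 × 25.4 = 33.50 years.
Leg 3: 21.6 years is already measured at mission control.
Total: 8.062 + 33.50 + 21.60 years.

Δt = 63.2 years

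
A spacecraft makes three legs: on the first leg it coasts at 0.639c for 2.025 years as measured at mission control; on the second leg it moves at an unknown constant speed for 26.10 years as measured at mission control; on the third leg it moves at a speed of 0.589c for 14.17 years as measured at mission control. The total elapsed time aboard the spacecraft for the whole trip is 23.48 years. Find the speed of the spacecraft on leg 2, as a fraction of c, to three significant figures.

β = 0.916

Leg 1: γ = 1/√(1 − 0.639²) = 1/√0.5917 = 1.300; τ_1 = 2.025/1.300 = 1.558 years.
Leg 2: speed unknown; τ_2 = 26.10/γ_2.
Leg 3: γ = 1/√(1 − 0.589²) = 1/√0.6531 = 1.237; τ_3 = 14.17/1.237 = 11.45 years.
Total proper time: 1.558 + τ_2 + 11.45 = 23.48, so τ_2 = 23.48 − 13.01 = 10.47 years.
γ_2 = 26.10/10.47 = 2.493; β = √(1 − 1/γ²) = √0.8390.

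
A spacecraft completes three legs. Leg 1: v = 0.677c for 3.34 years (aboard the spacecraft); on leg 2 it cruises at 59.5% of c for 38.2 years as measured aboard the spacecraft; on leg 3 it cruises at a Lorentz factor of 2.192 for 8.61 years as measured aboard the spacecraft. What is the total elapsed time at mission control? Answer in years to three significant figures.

Leg 1: γ = 1/√(1 − 0.677²) = 1/√0.5417 = 1.359; Δt_1 = 1.359 × 3.34 = 4.538 years.
Leg 2: β = 0.595; γ = 1/√(1 − 0.595²) = 1/√0.6460 = 1.244; Δt_2 = 1.244 × 38.2 = 47.53 years.
Leg 3: γ = 2.192; Δt_3 = 2.192 × 8.61 = 18.87 years.
Total: 4.538 + 47.53 + 18.87 years.

Δt = 70.9 years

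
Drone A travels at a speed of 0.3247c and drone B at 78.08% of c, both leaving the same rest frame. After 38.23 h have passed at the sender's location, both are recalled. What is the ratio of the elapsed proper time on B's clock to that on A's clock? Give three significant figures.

A: γ = 1/√(1 − 0.3247²) = 1/√0.8946 = 1.057. B: β = 0.7808; γ = 1/√(1 − 0.7808²) = 1/√0.3904 = 1.601.
τ_A/τ_B = γ_B/γ_A = 1.601/1.057 = 1.514, so τ_B/τ_A = 0.6606.

τ_B/τ_A = 0.661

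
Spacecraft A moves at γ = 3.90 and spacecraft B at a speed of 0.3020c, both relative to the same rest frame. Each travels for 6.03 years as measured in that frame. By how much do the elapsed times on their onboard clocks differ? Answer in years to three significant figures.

|τ_A − τ_B| = 4.20 years

A: γ = 3.90; τ_A = 6.03/3.900 = 1.546 years.
B: γ = 1/√(1 − 0.3020²) = 1/√0.9088 = 1.049; τ_B = 6.03/1.049 = 5.748 years.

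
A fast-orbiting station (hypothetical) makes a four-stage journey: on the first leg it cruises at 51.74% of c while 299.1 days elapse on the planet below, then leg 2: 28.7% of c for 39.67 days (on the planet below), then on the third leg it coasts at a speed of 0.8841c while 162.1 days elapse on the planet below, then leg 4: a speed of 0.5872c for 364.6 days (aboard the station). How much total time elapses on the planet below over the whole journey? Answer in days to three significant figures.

Leg 1: 299.1 days is already measured on the planet below.
Leg 2: 39.67 days is already measured on the planet below.
Leg 3: 162.1 days is already measured on the planet below.
Leg 4: γ = 1/√(1 − 0.5872²) = 1/√0.6552 = 1.235; Δt_4 = 1.235 × 364.6 = 450.4 days.
Total: 299.1 + 39.67 + 162.1 + 450.4 days.

Δt = 951 days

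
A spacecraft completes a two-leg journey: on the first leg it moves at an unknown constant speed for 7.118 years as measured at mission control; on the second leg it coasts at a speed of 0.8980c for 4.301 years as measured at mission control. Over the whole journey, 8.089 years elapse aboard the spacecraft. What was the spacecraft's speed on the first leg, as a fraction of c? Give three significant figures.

Leg 1: speed unknown; τ_1 = 7.118/γ_1.
Leg 2: γ = 1/√(1 − 0.8980²) = 1/√0.1936 = 2.273; τ_2 = 4.301/2.273 = 1.892 years.
Total proper time: τ_1 + 1.892 = 8.089, so τ_1 = 8.089 − 1.892 = 6.197 years.
γ_1 = 7.118/6.197 = 1.149; β = √(1 − 1/γ²) = √0.2421.

β = 0.492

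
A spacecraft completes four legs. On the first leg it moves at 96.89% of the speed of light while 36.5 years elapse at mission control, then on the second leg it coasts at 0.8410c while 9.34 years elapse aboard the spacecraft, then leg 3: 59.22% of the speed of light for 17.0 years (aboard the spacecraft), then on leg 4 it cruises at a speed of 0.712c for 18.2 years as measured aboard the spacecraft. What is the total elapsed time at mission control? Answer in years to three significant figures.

Leg 1: 36.5 years is already measured at mission control.
Leg 2: γ = 1/√(1 − 0.8410²) = 1/√0.2927 = 1.848; Δt_2 = 1.848 × 9.34 = 17.26 years.
Leg 3: β = 0.5922; γ = 1/√(1 − 0.5922²) = 1/√0.6493 = 1.241; Δt_3 = 1.241 × 17.0 = 21.10 years.
Leg 4: γ = 1/√(1 − 0.712²) = 1/√0.4931 = 1.424; Δt_4 = 1.424 × 18.2 = 25.92 years.
Total: 36.50 + 17.26 + 21.10 + 25.92 years.

Δt = 101 years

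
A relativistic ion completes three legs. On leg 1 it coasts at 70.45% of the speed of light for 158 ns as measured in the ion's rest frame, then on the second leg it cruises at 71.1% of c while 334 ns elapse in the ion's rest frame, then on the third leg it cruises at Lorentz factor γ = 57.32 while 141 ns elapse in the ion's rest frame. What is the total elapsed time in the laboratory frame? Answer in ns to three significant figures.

Leg 1: β = 0.7045; γ = 1/√(1 − 0.7045²) = 1/√0.5037 = 1.409; Δt_1 = 1.409 × 158 = 222.6 ns.
Leg 2: β = 0.711; γ = 1/√(1 − 0.711²) = 1/√0.4945 = 1.422; Δt_2 = 1.422 × 334 = 475.0 ns.
Leg 3: γ = 57.32; Δt_3 = 57.32 × 141 = 8082 ns.
Total: 222.6 + 475.0 + 8082 ns.

Δt = 8780 ns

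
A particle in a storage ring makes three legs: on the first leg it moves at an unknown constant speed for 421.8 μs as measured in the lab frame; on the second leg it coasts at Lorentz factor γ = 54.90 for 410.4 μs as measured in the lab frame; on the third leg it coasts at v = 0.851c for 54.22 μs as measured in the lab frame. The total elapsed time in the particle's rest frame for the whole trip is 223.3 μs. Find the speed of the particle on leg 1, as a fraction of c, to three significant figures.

β = 0.896

Leg 1: speed unknown; τ_1 = 421.8/γ_1.
Leg 2: γ = 54.90; τ_2 = 410.4/54.90 = 7.475 μs.
Leg 3: γ = 1/√(1 − 0.851²) = 1/√0.2758 = 1.904; τ_3 = 54.22/1.904 = 28.47 μs.
Total proper time: τ_1 + 7.475 + 28.47 = 223.3, so τ_1 = 223.3 − 35.95 = 187.4 μs.
γ_1 = 421.8/187.4 = 2.251; β = √(1 − 1/γ²) = √0.8027.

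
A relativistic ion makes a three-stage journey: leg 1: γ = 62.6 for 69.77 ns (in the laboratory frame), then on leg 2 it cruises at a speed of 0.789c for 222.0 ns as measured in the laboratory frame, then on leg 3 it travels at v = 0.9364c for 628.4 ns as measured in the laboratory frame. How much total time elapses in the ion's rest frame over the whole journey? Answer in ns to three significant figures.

Leg 1: γ = 62.6; τ_1 = 69.77/62.60 = 1.115 ns.
Leg 2: γ = 1/√(1 − 0.789²) = 1/√0.3775 = 1.628; τ_2 = 222.0/1.628 = 136.4 ns.
Leg 3: γ = 1/√(1 − 0.9364²) = 1/√0.1232 = 2.850; τ_3 = 628.4/2.850 = 220.5 ns.
Total: 1.115 + 136.4 + 220.5 ns.

τ = 358 ns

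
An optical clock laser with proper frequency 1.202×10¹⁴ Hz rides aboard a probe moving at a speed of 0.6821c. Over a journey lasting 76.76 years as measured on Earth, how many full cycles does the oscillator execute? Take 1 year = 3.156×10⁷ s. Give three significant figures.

γ = 1/√(1 − 0.6821²) = 1/√0.5347 = 1.368
The oscillator's own cycle count is N = f × τ where τ is the proper time aboard the probe. τ = Δt/γ = 76.76/1.368 = 56.13 years = 1.772×10⁹ s.
N = 1.202×10¹⁴ × 1.772×10⁹ = 2.129×10²³.

N = 2.13×10²³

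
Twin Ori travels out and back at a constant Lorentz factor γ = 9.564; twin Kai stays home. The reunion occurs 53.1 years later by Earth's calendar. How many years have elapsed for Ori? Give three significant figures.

τ = 5.55 years

γ = 9.564
Ori's clock measures proper time along the trip: τ = Δt/γ = 53.1/9.564 years.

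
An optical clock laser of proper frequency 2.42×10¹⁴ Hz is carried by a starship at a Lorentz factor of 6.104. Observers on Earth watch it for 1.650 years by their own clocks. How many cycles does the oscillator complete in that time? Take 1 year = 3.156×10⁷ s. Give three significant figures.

N = 2.06×10²¹

γ = 6.104
During 1.650 years of lab time, the oscillator's proper time advances by τ = Δt/γ = 1.650/6.104 = 0.2703 years = 8.531×10⁶ s.
N = f × τ = 2.42×10¹⁴ × 8.531×10⁶ = 2.065×10²¹.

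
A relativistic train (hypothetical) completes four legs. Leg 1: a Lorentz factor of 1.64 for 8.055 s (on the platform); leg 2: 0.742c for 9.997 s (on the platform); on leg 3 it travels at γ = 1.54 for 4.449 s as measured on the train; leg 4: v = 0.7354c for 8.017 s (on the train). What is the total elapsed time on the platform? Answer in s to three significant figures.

Δt = 36.7 s

Leg 1: 8.055 s is already measured on the platform.
Leg 2: 9.997 s is already measured on the platform.
Leg 3: γ = 1.54; Δt_3 = 1.540 × 4.449 = 6.851 s.
Leg 4: γ = 1/√(1 − 0.7354²) = 1/√0.4592 = 1.476; Δt_4 = 1.476 × 8.017 = 11.83 s.
Total: 8.055 + 9.997 + 6.851 + 11.83 s.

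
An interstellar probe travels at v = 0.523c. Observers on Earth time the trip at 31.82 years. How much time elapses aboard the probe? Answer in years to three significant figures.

γ = 1/√(1 − 0.523²) = 1/√0.7265 = 1.173
The interval measured on Earth is the dilated one; the clock aboard the probe measures the proper time τ = Δt/γ = 31.82/1.173 years.

τ = 27.1 years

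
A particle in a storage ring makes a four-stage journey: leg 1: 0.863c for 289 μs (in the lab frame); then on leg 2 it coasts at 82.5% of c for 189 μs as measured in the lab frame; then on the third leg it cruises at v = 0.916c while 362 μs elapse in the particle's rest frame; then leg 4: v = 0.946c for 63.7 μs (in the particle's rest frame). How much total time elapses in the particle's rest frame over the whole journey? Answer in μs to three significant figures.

Leg 1: γ = 1/√(1 − 0.863²) = 1/√0.2552 = 1.979; τ_1 = 289/1.979 = 146.0 μs.
Leg 2: β = 0.825; γ = 1/√(1 − 0.825²) = 1/√0.3194 = 1.769; τ_2 = 189/1.769 = 106.8 μs.
Leg 3: 362 μs is already measured in the particle's rest frame.
Leg 4: 63.7 μs is already measured in the particle's rest frame.
Total: 146.0 + 106.8 + 362.0 + 63.70 μs.

τ = 679 μs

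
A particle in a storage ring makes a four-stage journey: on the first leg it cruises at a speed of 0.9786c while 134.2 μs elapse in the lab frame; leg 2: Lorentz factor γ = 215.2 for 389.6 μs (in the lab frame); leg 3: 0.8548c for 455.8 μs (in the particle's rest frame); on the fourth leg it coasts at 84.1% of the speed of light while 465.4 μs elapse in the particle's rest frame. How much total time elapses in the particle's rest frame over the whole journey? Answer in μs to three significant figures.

τ = 951 μs

Leg 1: γ = 1/√(1 − 0.9786²) = 1/√0.04234 = 4.860; τ_1 = 134.2/4.860 = 27.61 μs.
Leg 2: γ = 215.2; τ_2 = 389.6/215.2 = 1.810 μs.
Leg 3: 455.8 μs is already measured in the particle's rest frame.
Leg 4: 465.4 μs is already measured in the particle's rest frame.
Total: 27.61 + 1.810 + 455.8 + 465.4 μs.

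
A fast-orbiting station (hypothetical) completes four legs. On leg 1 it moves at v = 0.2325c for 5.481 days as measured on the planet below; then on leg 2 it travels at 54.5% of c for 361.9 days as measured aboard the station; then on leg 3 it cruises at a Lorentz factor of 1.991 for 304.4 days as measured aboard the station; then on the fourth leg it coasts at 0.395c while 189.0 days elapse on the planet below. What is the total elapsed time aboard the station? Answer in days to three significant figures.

Leg 1: γ = 1/√(1 − 0.2325²) = 1/√0.9459 = 1.028; τ_1 = 5.481/1.028 = 5.331 days.
Leg 2: 361.9 days is already measured aboard the station.
Leg 3: 304.4 days is already measured aboard the station.
Leg 4: γ = 1/√(1 − 0.395²) = 1/√0.8440 = 1.089; τ_4 = 189.0/1.089 = 173.6 days.
Total: 5.331 + 361.9 + 304.4 + 173.6 days.

τ = 845 days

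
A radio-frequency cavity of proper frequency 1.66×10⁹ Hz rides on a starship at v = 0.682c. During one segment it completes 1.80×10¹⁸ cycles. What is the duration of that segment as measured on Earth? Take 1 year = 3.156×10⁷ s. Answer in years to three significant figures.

γ = 1/√(1 − 0.682²) = 1/√0.5349 = 1.367
Proper time for N cycles: τ = N/f = 1.80×10¹⁸/(1.66×10⁹) = 1.084×10⁹ s = 34.36 years.
Lab-frame duration Δt = γτ = 1.367 × 34.36 = 46.98 years.

Δt = 47.0 years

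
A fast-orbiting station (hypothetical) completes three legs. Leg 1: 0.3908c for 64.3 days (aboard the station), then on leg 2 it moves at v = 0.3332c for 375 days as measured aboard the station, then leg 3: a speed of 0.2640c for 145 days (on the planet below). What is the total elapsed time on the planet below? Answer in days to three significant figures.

Leg 1: γ = 1/√(1 − 0.3908²) = 1/√0.8473 = 1.086; Δt_1 = 1.086 × 64.3 = 69.86 days.
Leg 2: γ = 1/√(1 − 0.3332²) = 1/√0.8890 = 1.061; Δt_2 = 1.061 × 375 = 397.7 days.
Leg 3: 145 days is already measured on the planet below.
Total: 69.86 + 397.7 + 145.0 days.

Δt = 613 days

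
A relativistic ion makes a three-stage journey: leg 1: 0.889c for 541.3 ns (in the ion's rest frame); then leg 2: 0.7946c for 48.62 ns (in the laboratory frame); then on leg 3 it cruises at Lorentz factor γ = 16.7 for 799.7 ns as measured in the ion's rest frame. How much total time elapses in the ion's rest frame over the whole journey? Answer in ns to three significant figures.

Leg 1: 541.3 ns is already measured in the ion's rest frame.
Leg 2: γ = 1/√(1 − 0.7946²) = 1/√0.3686 = 1.647; τ_2 = 48.62/1.647 = 29.52 ns.
Leg 3: 799.7 ns is already measured in the ion's rest frame.
Total: 541.3 + 29.52 + 799.7 ns.

τ = 1370 ns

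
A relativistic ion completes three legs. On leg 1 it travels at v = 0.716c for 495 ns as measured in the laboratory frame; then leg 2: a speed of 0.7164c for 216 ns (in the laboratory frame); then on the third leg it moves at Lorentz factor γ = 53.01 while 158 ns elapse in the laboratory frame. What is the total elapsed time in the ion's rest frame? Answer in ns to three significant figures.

Leg 1: γ = 1/√(1 − 0.716²) = 1/√0.4873 = 1.432; τ_1 = 495/1.432 = 345.6 ns.
Leg 2: γ = 1/√(1 − 0.7164²) = 1/√0.4868 = 1.433; τ_2 = 216/1.433 = 150.7 ns.
Leg 3: γ = 53.01; τ_3 = 158/53.01 = 2.981 ns.
Total: 345.6 + 150.7 + 2.981 ns.

τ = 499 ns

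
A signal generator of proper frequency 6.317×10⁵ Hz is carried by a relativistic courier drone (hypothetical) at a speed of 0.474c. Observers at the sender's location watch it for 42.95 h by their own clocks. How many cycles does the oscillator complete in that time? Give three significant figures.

γ = 1/√(1 − 0.474²) = 1/√0.7753 = 1.136
During 42.95 h of lab time, the oscillator's proper time advances by τ = Δt/γ = 42.95/1.136 = 37.82 h = 1.361×10⁵ s.
N = f × τ = 6.317×10⁵ × 1.361×10⁵ = 8.600×10¹⁰.

N = 8.60×10¹⁰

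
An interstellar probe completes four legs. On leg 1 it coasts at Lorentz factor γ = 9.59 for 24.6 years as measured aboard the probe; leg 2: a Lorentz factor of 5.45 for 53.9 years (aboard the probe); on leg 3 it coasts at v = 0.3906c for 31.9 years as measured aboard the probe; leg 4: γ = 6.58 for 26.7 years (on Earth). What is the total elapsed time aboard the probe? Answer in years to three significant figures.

τ = 114 years

Leg 1: 24.6 years is already measured aboard the probe.
Leg 2: 53.9 years is already measured aboard the probe.
Leg 3: 31.9 years is already measured aboard the probe.
Leg 4: γ = 6.58; τ_4 = 26.7/6.580 = 4.058 years.
Total: 24.60 + 53.90 + 31.90 + 4.058 years.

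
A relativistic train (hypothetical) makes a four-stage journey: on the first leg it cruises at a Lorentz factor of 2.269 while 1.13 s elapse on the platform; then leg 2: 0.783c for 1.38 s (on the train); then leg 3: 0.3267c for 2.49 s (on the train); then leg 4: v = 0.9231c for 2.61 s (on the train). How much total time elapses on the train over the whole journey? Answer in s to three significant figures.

Leg 1: γ = 2.269; τ_1 = 1.13/2.269 = 0.4980 s.
Leg 2: 1.38 s is already measured on the train.
Leg 3: 2.49 s is already measured on the train.
Leg 4: 2.61 s is already measured on the train.
Total: 0.4980 + 1.380 + 2.490 + 2.610 s.

τ = 6.98 s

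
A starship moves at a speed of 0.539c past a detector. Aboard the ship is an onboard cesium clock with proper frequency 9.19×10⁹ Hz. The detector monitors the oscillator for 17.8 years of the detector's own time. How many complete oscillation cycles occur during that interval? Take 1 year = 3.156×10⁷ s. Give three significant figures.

γ = 1/√(1 − 0.539²) = 1/√0.7095 = 1.187
During 17.8 years of lab time, the oscillator's proper time advances by τ = Δt/γ = 17.8/1.187 = 14.99 years = 4.732×10⁸ s.
N = f × τ = 9.19×10⁹ × 4.732×10⁸ = 4.349×10¹⁸.

N = 4.35×10¹⁸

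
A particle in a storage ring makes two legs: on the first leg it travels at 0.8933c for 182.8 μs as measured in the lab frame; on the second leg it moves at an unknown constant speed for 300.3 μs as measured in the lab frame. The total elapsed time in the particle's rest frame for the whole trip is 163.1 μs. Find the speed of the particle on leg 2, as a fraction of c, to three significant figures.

Leg 1: γ = 1/√(1 − 0.8933²) = 1/√0.2020 = 2.225; τ_1 = 182.8/2.225 = 82.16 μs.
Leg 2: speed unknown; τ_2 = 300.3/γ_2.
Total proper time: 82.16 + τ_2 = 163.1, so τ_2 = 163.1 − 82.16 = 80.94 μs.
γ_2 = 300.3/80.94 = 3.710; β = √(1 − 1/γ²) = √0.9274.

β = 0.963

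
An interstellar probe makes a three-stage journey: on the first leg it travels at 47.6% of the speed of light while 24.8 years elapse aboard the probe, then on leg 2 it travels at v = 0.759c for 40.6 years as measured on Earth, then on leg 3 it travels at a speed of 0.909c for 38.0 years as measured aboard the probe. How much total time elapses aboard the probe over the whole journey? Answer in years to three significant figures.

τ = 89.2 years

Leg 1: 24.8 years is already measured aboard the probe.
Leg 2: γ = 1/√(1 − 0.759²) = 1/√0.4239 = 1.536; τ_2 = 40.6/1.536 = 26.43 years.
Leg 3: 38.0 years is already measured aboard the probe.
Total: 24.80 + 26.43 + 38.00 years.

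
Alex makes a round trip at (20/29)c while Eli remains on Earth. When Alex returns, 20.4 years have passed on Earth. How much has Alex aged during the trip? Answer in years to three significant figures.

τ = 14.8 years

γ = 1/√(1 − (20/29)²) = 29/21 ≈ 1.381
Alex's clock measures proper time along the trip: τ = Δt/γ = 20.4/1.381 years.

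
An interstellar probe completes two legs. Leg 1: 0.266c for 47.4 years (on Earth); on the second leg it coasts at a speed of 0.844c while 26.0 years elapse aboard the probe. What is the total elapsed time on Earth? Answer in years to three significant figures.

Leg 1: 47.4 years is already measured on Earth.
Leg 2: γ = 1/√(1 − 0.844²) = 1/√0.2877 = 1.864; Δt_2 = 1.864 × 26.0 = 48.48 years.
Total: 47.40 + 48.48 years.

Δt = 95.9 years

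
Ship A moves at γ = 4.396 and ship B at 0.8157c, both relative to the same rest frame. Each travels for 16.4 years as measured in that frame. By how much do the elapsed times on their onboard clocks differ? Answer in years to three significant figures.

A: γ = 4.396; τ_A = 16.4/4.396 = 3.731 years.
B: γ = 1/√(1 − 0.8157²) = 1/√0.3346 = 1.729; τ_B = 16.4/1.729 = 9.487 years.

|τ_A − τ_B| = 5.76 years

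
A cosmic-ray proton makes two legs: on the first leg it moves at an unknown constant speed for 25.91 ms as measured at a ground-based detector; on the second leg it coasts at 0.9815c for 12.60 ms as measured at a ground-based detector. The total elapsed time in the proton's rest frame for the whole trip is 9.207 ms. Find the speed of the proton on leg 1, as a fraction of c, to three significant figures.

Leg 1: speed unknown; τ_1 = 25.91/γ_1.
Leg 2: γ = 1/√(1 − 0.9815²) = 1/√0.03666 = 5.223; τ_2 = 12.60/5.223 = 2.412 ms.
Total proper time: τ_1 + 2.412 = 9.207, so τ_1 = 9.207 − 2.412 = 6.795 ms.
γ_1 = 25.91/6.795 = 3.813; β = √(1 − 1/γ²) = √0.9312.

β = 0.965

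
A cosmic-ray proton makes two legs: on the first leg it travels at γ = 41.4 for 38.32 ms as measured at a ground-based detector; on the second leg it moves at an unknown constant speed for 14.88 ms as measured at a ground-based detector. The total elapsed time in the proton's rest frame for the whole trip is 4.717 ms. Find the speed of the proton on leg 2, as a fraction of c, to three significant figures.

Leg 1: γ = 41.4; τ_1 = 38.32/41.40 = 0.9256 ms.
Leg 2: speed unknown; τ_2 = 14.88/γ_2.
Total proper time: 0.9256 + τ_2 = 4.717, so τ_2 = 4.717 − 0.9256 = 3.791 ms.
γ_2 = 14.88/3.791 = 3.925; β = √(1 − 1/γ²) = √0.9351.

β = 0.967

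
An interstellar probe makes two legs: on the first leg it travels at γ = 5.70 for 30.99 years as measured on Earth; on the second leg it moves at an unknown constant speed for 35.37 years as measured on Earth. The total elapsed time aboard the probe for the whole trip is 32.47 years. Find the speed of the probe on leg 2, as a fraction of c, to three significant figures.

Leg 1: γ = 5.70; τ_1 = 30.99/5.700 = 5.437 years.
Leg 2: speed unknown; τ_2 = 35.37/γ_2.
Total proper time: 5.437 + τ_2 = 32.47, so τ_2 = 32.47 − 5.437 = 27.03 years.
γ_2 = 35.37/27.03 = 1.308; β = √(1 − 1/γ²) = √0.4159.

β = 0.645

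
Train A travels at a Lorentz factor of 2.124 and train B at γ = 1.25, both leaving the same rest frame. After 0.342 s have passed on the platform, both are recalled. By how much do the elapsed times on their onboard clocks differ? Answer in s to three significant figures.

|τ_A − τ_B| = 0.113 s

A: γ = 2.124; τ_A = 0.342/2.124 = 0.1610 s.
B: γ = 1.25; τ_B = 0.342/1.250 = 0.2736 s.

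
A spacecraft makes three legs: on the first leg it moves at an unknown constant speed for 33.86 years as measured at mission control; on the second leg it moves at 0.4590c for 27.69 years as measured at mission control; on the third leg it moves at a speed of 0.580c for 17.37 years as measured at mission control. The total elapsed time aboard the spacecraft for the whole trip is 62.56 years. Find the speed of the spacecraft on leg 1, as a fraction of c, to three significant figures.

β = 0.711

Leg 1: speed unknown; τ_1 = 33.86/γ_1.
Leg 2: γ = 1/√(1 − 0.4590²) = 1/√0.7893 = 1.126; τ_2 = 27.69/1.126 = 24.60 years.
Leg 3: γ = 1/√(1 − 0.580²) = 1/√0.6636 = 1.228; τ_3 = 17.37/1.228 = 14.15 years.
Total proper time: τ_1 + 24.60 + 14.15 = 62.56, so τ_1 = 62.56 − 38.75 = 23.81 years.
γ_1 = 33.86/23.81 = 1.422; β = √(1 − 1/γ²) = √0.5056.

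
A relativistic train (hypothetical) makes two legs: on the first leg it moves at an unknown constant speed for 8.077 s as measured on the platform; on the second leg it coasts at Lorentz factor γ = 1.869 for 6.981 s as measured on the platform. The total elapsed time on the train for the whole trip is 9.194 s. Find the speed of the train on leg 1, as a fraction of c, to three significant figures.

Leg 1: speed unknown; τ_1 = 8.077/γ_1.
Leg 2: γ = 1.869; τ_2 = 6.981/1.869 = 3.735 s.
Total proper time: τ_1 + 3.735 = 9.194, so τ_1 = 9.194 − 3.735 = 5.459 s.
γ_1 = 8.077/5.459 = 1.480; β = √(1 − 1/γ²) = √0.5432.

β = 0.737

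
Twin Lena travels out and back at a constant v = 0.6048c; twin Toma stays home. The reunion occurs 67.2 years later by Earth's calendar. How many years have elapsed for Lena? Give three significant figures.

τ = 53.5 years

γ = 1/√(1 − 0.6048²) = 1/√0.6342 = 1.256
Lena's clock measures proper time along the trip: τ = Δt/γ = 67.2/1.256 years.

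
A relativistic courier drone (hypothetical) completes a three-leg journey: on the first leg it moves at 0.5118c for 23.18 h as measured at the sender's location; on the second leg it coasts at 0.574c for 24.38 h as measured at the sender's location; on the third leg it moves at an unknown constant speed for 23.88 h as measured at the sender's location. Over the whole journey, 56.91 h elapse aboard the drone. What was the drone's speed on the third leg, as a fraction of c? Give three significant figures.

Leg 1: γ = 1/√(1 − 0.5118²) = 1/√0.7381 = 1.164; τ_1 = 23.18/1.164 = 19.91 h.
Leg 2: γ = 1/√(1 − 0.574²) = 1/√0.6705 = 1.221; τ_2 = 24.38/1.221 = 19.96 h.
Leg 3: speed unknown; τ_3 = 23.88/γ_3.
Total proper time: 19.91 + 19.96 + τ_3 = 56.91, so τ_3 = 56.91 − 39.88 = 17.03 h.
γ_3 = 23.88/17.03 = 1.402; β = √(1 − 1/γ²) = √0.4913.

β = 0.701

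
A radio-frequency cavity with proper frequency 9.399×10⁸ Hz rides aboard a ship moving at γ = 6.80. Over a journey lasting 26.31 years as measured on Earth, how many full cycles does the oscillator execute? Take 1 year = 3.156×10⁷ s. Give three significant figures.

N = 1.15×10¹⁷

γ = 6.80
The oscillator's own cycle count is N = f × τ where τ is the proper time on the ship. τ = Δt/γ = 26.31/6.800 = 3.869 years = 1.221×10⁸ s.
N = 9.399×10⁸ × 1.221×10⁸ = 1.148×10¹⁷.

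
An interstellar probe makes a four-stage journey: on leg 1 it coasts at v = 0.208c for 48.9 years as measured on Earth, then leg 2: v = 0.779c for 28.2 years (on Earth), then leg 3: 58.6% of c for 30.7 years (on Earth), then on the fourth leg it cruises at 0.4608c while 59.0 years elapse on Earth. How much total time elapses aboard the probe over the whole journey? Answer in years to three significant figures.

Leg 1: γ = 1/√(1 − 0.208²) = 1/√0.9567 = 1.022; τ_1 = 48.9/1.022 = 47.83 years.
Leg 2: γ = 1/√(1 − 0.779²) = 1/√0.3932 = 1.595; τ_2 = 28.2/1.595 = 17.68 years.
Leg 3: β = 0.586; γ = 1/√(1 − 0.586²) = 1/√0.6566 = 1.234; τ_3 = 30.7/1.234 = 24.88 years.
Leg 4: γ = 1/√(1 − 0.4608²) = 1/√0.7877 = 1.127; τ_4 = 59.0/1.127 = 52.36 years.
Total: 47.83 + 17.68 + 24.88 + 52.36 years.

τ = 143 years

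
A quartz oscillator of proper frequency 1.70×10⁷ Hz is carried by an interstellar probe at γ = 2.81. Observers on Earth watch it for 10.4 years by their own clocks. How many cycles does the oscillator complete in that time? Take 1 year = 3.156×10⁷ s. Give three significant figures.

γ = 2.81
During 10.4 years of lab time, the oscillator's proper time advances by τ = Δt/γ = 10.4/2.810 = 3.701 years = 1.168×10⁸ s.
N = f × τ = 1.70×10⁷ × 1.168×10⁸ = 1.986×10¹⁵.

N = 1.99×10¹⁵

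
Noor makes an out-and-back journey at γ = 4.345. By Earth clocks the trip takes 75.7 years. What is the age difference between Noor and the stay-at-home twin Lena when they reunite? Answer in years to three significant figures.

γ = 4.345
Noor's elapsed proper time: τ = 75.7/4.345 = 17.42 years.
Age gap = Δt − τ = 75.7 − 17.42 years.

Δt − τ = 58.3 years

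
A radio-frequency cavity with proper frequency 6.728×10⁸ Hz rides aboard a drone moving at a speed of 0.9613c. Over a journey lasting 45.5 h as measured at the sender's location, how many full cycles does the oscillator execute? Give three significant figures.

N = 3.04×10¹³

γ = 1/√(1 − 0.9613²) = 1/√0.07590 = 3.630
The oscillator's own cycle count is N = f × τ where τ is the proper time aboard the drone. τ = Δt/γ = 45.5/3.630 = 12.54 h = 4.513×10⁴ s.
N = 6.728×10⁸ × 4.513×10⁴ = 3.036×10¹³.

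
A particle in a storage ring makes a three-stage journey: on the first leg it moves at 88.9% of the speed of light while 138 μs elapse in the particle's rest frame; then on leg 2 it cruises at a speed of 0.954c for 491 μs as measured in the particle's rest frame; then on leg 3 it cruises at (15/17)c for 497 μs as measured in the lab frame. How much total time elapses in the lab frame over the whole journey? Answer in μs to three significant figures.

Δt = 2440 μs

Leg 1: β = 0.889; γ = 1/√(1 − 0.889²) = 1/√0.2097 = 2.184; Δt_1 = 2.184 × 138 = 301.4 μs.
Leg 2: γ = 1/√(1 − 0.954²) = 1/√0.08988 = 3.335; Δt_2 = 3.335 × 491 = 1638 μs.
Leg 3: 497 μs is already measured in the lab frame.
Total: 301.4 + 1638 + 497.0 μs.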